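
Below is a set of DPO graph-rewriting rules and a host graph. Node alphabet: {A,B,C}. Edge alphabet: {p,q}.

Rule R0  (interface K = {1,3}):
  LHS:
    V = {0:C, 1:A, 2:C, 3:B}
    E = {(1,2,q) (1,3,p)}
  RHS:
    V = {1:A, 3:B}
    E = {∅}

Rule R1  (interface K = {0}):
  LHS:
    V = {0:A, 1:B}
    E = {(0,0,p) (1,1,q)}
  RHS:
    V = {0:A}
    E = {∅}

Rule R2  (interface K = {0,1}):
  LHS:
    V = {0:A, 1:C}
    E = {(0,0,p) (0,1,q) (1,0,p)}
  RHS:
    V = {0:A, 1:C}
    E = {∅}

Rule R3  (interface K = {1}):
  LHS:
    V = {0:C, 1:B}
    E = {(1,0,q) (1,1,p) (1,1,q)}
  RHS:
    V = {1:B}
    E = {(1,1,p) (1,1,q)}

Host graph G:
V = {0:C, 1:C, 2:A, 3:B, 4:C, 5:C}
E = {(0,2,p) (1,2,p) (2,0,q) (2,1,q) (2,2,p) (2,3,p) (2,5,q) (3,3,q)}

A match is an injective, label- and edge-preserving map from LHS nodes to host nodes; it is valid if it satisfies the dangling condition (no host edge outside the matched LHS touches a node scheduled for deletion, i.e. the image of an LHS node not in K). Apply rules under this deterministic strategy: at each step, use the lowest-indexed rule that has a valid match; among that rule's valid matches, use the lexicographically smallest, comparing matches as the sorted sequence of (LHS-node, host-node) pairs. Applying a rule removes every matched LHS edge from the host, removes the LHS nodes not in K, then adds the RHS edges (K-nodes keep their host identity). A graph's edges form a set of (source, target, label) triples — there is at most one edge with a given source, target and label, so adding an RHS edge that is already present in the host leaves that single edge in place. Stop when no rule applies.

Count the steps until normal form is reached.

Answer: 2

Steps:
start.  V:6 E:8  edges: 0-p->2 1-p->2 2-q->0 2-q->1 2-p->2 2-p->3 2-q->5 3-q->3
1. fire R0 via {0↦4, 1↦2, 2↦5, 3↦3}  →  V:4 E:6  edges: 0-p->2 1-p->2 2-q->0 2-q->1 2-p->2 3-q->3
2. fire R1 via {0↦2, 1↦3}  →  V:3 E:4  edges: 0-p->2 1-p->2 2-q->0 2-q->1
final graph: no rule applies after step 2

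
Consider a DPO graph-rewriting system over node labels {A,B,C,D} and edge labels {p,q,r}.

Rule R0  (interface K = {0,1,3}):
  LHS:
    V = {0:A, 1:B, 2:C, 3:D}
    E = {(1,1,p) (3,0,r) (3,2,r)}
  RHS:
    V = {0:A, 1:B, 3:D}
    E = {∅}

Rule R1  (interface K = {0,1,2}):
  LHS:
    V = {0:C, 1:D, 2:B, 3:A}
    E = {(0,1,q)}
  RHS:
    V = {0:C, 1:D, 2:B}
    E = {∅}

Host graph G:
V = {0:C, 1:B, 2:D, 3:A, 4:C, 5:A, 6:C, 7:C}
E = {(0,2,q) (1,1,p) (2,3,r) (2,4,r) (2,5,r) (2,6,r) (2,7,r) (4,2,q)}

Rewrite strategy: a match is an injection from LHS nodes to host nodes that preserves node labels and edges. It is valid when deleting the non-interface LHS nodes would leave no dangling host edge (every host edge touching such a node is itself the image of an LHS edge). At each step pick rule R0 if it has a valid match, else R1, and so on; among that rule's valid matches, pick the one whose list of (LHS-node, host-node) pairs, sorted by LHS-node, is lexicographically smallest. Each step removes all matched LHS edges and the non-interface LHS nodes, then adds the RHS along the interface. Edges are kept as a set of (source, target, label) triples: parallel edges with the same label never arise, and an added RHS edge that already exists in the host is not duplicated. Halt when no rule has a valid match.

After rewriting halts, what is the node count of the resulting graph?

initial: |V|=8 |E|=8  E = 0-q->2 1-p->1 2-r->3 2-r->4 2-r->5 2-r->6 2-r->7 4-q->2
step 1: apply R0 at {0↦3, 1↦1, 2↦6, 3↦2}  → |V|=7 |E|=5  E = 0-q->2 2-r->4 2-r->5 2-r->7 4-q->2
step 2: apply R1 at {0↦0, 1↦2, 2↦1, 3↦3}  → |V|=6 |E|=4  E = 2-r->4 2-r->5 2-r->7 4-q->2
normal form: no rule applies after step 2
NF nodes: {0:C, 1:B, 2:D, 4:C, 5:A, 7:C}

Answer: 6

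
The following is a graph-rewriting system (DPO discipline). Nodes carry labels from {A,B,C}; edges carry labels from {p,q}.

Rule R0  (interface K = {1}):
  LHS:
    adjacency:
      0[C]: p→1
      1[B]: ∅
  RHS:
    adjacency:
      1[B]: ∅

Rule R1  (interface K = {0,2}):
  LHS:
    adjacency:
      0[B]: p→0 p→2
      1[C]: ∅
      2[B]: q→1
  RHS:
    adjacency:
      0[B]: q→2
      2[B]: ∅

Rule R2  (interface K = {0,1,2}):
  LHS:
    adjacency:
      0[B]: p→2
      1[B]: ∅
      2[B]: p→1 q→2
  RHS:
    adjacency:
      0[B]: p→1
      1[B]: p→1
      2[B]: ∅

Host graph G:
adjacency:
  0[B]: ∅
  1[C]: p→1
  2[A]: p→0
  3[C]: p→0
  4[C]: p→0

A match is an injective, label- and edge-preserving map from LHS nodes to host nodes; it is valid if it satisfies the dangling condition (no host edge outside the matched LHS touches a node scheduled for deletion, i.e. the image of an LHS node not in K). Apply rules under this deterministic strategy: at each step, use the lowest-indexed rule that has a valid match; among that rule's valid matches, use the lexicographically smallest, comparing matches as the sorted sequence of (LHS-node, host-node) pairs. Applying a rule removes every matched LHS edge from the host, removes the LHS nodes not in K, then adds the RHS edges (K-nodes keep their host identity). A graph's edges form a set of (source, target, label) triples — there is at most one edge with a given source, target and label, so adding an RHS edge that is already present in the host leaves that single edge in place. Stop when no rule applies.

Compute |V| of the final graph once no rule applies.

[0] host  ⇒  5 nodes, 4 edges  {1-p->1 2-p->0 3-p->0 4-p->0}
[1] R0 @ {0↦3, 1↦0}  ⇒  4 nodes, 3 edges  {1-p->1 2-p->0 4-p->0}
[2] R0 @ {0↦4, 1↦0}  ⇒  3 nodes, 2 edges  {1-p->1 2-p->0}
final graph: no rule applies after step 2
NF nodes: {0:B, 1:C, 2:A}

Answer: 3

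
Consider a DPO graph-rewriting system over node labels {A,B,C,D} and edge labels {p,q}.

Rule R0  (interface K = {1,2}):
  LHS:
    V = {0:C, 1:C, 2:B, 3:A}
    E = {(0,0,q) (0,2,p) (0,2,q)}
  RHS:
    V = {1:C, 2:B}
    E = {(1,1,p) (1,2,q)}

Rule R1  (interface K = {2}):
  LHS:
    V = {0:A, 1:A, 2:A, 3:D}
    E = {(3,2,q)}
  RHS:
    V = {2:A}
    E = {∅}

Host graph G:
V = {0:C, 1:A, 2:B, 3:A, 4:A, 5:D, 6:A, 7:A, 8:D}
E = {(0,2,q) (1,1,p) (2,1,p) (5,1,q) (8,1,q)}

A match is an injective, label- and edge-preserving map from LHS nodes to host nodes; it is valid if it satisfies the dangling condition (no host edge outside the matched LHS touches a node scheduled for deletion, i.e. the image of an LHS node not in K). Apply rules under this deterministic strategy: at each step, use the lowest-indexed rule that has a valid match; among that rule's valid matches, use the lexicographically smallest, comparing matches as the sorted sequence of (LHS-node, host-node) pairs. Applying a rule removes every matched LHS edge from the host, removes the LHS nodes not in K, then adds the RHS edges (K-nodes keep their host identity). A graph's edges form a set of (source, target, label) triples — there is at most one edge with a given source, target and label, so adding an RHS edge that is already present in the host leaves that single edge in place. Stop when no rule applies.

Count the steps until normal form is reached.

Answer: 2

Derivation:
[0] host  ⇒  9 nodes, 5 edges  {0-q->2 1-p->1 2-p->1 5-q->1 8-q->1}
[1] R1 @ {0↦3, 1↦4, 2↦1, 3↦5}  ⇒  6 nodes, 4 edges  {0-q->2 1-p->1 2-p->1 8-q->1}
[2] R1 @ {0↦6, 1↦7, 2↦1, 3↦8}  ⇒  3 nodes, 3 edges  {0-q->2 1-p->1 2-p->1}
final graph: no rule applies after step 2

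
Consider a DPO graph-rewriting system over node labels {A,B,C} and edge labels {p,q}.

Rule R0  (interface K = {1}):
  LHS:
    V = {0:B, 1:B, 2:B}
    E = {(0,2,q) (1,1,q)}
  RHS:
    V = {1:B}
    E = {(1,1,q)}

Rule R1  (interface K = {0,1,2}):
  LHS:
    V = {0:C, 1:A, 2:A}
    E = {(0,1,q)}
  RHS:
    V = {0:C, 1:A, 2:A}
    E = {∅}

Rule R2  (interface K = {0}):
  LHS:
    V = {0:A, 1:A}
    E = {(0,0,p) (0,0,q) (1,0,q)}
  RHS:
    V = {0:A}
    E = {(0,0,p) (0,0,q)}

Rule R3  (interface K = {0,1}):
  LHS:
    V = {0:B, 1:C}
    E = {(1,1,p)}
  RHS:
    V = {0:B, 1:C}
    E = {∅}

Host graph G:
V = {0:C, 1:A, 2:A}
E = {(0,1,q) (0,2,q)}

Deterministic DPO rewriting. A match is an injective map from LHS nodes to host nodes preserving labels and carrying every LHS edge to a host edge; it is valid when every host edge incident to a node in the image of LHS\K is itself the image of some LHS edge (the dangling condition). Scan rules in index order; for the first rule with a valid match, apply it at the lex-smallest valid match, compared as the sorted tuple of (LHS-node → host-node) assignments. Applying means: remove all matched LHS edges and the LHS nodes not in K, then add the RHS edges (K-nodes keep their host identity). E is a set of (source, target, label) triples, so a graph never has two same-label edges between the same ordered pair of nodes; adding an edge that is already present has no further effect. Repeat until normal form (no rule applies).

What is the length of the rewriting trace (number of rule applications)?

initial: |V|=3 |E|=2  E = 0-q->1 0-q->2
step 1: apply R1 at {0↦0, 1↦1, 2↦2}  → |V|=3 |E|=1  E = 0-q->2
step 2: apply R1 at {0↦0, 1↦2, 2↦1}  → |V|=3 |E|=0  E = ∅
final graph: no rule applies after step 2

Answer: 2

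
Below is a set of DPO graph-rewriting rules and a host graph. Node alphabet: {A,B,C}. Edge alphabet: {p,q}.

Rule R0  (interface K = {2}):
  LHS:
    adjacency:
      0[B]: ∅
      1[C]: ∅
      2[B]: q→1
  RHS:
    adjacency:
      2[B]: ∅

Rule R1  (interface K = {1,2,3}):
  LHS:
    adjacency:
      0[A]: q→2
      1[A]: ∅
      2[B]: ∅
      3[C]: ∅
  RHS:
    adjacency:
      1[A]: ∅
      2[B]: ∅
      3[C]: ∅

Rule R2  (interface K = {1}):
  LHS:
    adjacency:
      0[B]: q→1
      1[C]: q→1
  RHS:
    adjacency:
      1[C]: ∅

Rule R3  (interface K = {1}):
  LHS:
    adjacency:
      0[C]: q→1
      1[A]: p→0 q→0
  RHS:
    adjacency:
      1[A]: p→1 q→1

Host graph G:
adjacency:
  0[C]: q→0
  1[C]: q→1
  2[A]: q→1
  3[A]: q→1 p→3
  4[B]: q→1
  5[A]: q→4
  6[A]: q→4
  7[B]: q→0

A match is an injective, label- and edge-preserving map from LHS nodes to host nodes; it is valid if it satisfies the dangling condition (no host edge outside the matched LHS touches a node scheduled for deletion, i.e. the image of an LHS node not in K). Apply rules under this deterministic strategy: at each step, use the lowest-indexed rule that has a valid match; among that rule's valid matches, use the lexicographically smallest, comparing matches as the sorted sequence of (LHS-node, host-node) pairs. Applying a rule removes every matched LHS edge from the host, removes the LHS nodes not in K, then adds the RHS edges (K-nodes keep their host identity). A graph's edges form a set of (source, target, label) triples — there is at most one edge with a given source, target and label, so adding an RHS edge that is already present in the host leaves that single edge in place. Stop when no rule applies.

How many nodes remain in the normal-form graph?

[0] host  ⇒  8 nodes, 9 edges  {0-q->0 1-q->1 2-q->1 3-q->1 3-p->3 4-q->1 5-q->4 6-q->4 7-q->0}
[1] R1 @ {0↦5, 1↦2, 2↦4, 3↦0}  ⇒  7 nodes, 8 edges  {0-q->0 1-q->1 2-q->1 3-q->1 3-p->3 4-q->1 6-q->4 7-q->0}
[2] R1 @ {0↦6, 1↦2, 2↦4, 3↦0}  ⇒  6 nodes, 7 edges  {0-q->0 1-q->1 2-q->1 3-q->1 3-p->3 4-q->1 7-q->0}
[3] R2 @ {0↦4, 1↦1}  ⇒  5 nodes, 5 edges  {0-q->0 2-q->1 3-q->1 3-p->3 7-q->0}
[4] R2 @ {0↦7, 1↦0}  ⇒  4 nodes, 3 edges  {2-q->1 3-q->1 3-p->3}
final graph: no rule applies after step 4
NF nodes: {0:C, 1:C, 2:A, 3:A}

Answer: 4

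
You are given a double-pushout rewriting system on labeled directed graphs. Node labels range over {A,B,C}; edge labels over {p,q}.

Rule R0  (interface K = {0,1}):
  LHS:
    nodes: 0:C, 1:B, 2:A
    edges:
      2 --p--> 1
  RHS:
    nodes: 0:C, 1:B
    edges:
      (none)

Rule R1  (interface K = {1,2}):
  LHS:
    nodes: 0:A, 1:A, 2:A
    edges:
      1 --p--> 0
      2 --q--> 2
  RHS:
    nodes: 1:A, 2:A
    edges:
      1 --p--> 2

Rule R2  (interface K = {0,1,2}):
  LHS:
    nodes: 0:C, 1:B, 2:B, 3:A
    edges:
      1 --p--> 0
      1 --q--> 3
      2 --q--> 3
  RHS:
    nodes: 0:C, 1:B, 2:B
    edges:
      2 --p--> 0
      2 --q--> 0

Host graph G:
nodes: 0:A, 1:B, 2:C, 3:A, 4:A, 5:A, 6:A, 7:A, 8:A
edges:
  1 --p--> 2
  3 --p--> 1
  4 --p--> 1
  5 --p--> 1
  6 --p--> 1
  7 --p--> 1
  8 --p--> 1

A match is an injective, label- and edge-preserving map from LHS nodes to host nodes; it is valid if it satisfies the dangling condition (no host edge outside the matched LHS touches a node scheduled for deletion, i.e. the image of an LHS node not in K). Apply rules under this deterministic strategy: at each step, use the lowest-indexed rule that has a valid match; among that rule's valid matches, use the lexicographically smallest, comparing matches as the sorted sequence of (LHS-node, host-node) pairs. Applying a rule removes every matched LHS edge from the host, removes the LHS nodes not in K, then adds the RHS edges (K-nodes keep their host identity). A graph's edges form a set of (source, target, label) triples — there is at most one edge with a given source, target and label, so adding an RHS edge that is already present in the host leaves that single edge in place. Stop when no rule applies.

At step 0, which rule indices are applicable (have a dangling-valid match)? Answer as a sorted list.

R0: 6 valid matches — {0↦2, 1↦1, 2↦3}, {0↦2, 1↦1, 2↦4}, {0↦2, 1↦1, 2↦5} (+3 more)
R1: no valid match — LHS pattern not found
R2: no valid match — LHS pattern not found

Answer: [R0]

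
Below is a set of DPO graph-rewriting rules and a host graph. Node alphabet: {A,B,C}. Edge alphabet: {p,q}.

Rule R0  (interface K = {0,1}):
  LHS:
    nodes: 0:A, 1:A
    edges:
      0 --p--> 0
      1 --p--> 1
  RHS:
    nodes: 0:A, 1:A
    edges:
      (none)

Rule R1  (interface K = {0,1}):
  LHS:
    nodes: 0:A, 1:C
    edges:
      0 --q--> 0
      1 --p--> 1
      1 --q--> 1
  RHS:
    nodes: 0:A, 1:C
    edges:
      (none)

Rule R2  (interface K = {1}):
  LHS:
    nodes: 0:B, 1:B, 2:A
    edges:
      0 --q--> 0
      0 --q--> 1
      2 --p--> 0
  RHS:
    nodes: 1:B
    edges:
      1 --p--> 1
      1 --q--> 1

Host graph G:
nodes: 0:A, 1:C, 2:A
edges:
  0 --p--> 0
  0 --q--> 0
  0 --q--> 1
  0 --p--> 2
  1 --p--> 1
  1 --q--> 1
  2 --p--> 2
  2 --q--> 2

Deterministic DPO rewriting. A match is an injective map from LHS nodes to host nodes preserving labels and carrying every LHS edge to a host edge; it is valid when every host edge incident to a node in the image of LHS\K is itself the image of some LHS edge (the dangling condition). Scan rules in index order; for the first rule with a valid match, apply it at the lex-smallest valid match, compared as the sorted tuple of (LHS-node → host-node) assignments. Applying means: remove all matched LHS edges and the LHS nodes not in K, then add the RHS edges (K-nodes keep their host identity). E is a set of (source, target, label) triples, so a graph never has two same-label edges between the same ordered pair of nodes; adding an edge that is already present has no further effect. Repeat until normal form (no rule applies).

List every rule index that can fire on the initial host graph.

Answer: [R0,R1]

Rewrite trace:
R0: 2 valid matches — {0↦0, 1↦2}, {0↦2, 1↦0}
R1: 2 valid matches — {0↦0, 1↦1}, {0↦2, 1↦1}
R2: no valid match — LHS pattern not found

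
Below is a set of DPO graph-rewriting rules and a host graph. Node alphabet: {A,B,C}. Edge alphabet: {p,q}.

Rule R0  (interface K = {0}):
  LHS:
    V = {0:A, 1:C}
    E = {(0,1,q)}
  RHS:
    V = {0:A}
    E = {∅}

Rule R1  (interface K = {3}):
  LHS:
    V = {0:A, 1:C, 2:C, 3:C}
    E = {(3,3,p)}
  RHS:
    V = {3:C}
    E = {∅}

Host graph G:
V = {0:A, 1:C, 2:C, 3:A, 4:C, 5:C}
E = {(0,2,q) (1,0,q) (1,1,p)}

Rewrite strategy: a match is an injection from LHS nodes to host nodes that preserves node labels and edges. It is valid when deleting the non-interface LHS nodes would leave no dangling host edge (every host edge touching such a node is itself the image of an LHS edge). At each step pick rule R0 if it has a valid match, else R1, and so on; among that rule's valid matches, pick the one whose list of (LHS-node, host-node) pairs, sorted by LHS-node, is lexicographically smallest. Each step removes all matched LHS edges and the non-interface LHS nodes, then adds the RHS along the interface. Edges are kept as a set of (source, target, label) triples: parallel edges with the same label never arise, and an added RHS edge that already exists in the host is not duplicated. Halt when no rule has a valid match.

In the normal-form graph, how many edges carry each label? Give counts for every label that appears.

Answer: q:1

Derivation:
start.  V:6 E:3  edges: 0-q->2 1-q->0 1-p->1
1. fire R0 via {0↦0, 1↦2}  →  V:5 E:2  edges: 1-q->0 1-p->1
2. fire R1 via {0↦3, 1↦4, 2↦5, 3↦1}  →  V:2 E:1  edges: 1-q->0
final graph: no rule applies after step 2
NF edges: [(1, 0, 'q')]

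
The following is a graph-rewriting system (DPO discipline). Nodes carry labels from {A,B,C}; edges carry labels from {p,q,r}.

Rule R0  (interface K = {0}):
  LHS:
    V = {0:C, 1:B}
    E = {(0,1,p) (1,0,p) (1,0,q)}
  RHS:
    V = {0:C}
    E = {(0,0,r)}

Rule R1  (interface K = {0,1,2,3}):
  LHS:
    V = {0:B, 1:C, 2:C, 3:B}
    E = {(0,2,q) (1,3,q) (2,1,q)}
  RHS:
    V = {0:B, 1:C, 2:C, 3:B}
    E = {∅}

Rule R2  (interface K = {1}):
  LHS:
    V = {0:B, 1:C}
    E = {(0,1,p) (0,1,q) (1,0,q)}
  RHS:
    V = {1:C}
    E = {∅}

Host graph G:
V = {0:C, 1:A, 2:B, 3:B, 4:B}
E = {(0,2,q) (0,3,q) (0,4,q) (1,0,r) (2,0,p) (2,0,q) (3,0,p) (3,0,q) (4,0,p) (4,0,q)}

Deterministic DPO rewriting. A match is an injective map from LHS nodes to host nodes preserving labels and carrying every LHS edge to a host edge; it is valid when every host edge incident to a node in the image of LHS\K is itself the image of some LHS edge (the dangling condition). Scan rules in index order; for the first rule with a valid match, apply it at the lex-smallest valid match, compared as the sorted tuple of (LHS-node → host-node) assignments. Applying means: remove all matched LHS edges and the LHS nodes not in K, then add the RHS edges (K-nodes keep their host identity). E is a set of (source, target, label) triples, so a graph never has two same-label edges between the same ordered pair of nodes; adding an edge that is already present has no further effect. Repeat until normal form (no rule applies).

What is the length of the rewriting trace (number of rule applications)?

Answer: 3

Steps:
initial: |V|=5 |E|=10  E = 0-q->2 0-q->3 0-q->4 1-r->0 2-p->0 2-q->0 3-p->0 3-q->0 4-p->0 4-q->0
step 1: apply R2 at {0↦2, 1↦0}  → |V|=4 |E|=7  E = 0-q->3 0-q->4 1-r->0 3-p->0 3-q->0 4-p->0 4-q->0
step 2: apply R2 at {0↦3, 1↦0}  → |V|=3 |E|=4  E = 0-q->4 1-r->0 4-p->0 4-q->0
step 3: apply R2 at {0↦4, 1↦0}  → |V|=2 |E|=1  E = 1-r->0
final graph: no rule applies after step 3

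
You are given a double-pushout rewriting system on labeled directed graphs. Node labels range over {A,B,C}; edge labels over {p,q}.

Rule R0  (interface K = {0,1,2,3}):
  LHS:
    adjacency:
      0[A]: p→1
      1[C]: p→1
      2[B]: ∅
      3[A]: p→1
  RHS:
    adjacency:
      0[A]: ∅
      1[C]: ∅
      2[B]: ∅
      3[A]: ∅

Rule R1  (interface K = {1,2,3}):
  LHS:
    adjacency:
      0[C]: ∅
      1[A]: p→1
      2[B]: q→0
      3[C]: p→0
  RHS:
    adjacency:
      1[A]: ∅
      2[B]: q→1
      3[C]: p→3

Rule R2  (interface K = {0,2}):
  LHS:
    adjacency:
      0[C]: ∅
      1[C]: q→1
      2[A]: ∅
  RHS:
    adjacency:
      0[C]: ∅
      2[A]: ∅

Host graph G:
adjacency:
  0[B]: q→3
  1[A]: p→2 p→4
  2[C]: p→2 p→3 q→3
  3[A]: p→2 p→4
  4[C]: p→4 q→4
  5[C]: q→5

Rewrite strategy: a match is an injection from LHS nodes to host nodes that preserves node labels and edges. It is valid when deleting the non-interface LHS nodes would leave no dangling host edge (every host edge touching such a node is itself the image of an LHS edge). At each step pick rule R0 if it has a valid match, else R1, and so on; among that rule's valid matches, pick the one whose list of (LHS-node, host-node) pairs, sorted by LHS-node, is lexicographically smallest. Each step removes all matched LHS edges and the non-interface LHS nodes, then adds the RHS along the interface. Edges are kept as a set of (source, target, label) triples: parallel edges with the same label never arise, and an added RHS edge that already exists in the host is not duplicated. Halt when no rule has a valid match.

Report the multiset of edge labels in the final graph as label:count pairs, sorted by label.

Answer: p:1 q:2

Rewrite trace:
start.  V:6 E:11  edges: 0-q->3 1-p->2 1-p->4 2-p->2 2-p->3 2-q->3 3-p->2 3-p->4 4-p->4 4-q->4 5-q->5
1. fire R0 via {0↦1, 1↦2, 2↦0, 3↦3}  →  V:6 E:8  edges: 0-q->3 1-p->4 2-p->3 2-q->3 3-p->4 4-p->4 4-q->4 5-q->5
2. fire R0 via {0↦1, 1↦4, 2↦0, 3↦3}  →  V:6 E:5  edges: 0-q->3 2-p->3 2-q->3 4-q->4 5-q->5
3. fire R2 via {0↦2, 1↦4, 2↦1}  →  V:5 E:4  edges: 0-q->3 2-p->3 2-q->3 5-q->5
4. fire R2 via {0↦2, 1↦5, 2↦1}  →  V:4 E:3  edges: 0-q->3 2-p->3 2-q->3
final graph: no rule applies after step 4
NF edges: [(0, 3, 'q'), (2, 3, 'p'), (2, 3, 'q')]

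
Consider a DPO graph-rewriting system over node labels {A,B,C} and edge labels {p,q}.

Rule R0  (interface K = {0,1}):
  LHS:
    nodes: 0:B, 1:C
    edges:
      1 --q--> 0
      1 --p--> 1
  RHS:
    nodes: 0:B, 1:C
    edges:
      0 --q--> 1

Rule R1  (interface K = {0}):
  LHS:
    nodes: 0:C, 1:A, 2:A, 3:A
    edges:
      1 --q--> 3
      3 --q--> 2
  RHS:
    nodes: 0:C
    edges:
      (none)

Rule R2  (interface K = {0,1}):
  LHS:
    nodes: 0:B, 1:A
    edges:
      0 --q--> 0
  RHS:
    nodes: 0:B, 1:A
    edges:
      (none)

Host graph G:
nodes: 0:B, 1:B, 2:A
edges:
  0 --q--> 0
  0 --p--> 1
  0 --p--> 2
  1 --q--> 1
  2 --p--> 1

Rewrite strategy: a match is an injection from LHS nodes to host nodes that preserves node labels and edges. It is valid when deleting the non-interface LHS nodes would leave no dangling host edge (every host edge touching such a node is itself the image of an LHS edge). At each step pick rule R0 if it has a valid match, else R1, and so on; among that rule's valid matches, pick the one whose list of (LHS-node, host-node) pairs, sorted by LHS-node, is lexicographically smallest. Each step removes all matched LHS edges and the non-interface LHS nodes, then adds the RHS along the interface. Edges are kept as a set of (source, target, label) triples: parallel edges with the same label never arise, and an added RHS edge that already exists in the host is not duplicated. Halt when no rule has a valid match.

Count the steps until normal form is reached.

initial: |V|=3 |E|=5  E = 0-q->0 0-p->1 0-p->2 1-q->1 2-p->1
step 1: apply R2 at {0↦0, 1↦2}  → |V|=3 |E|=4  E = 0-p->1 0-p->2 1-q->1 2-p->1
step 2: apply R2 at {0↦1, 1↦2}  → |V|=3 |E|=3  E = 0-p->1 0-p->2 2-p->1
normal form: no rule applies after step 2

Answer: 2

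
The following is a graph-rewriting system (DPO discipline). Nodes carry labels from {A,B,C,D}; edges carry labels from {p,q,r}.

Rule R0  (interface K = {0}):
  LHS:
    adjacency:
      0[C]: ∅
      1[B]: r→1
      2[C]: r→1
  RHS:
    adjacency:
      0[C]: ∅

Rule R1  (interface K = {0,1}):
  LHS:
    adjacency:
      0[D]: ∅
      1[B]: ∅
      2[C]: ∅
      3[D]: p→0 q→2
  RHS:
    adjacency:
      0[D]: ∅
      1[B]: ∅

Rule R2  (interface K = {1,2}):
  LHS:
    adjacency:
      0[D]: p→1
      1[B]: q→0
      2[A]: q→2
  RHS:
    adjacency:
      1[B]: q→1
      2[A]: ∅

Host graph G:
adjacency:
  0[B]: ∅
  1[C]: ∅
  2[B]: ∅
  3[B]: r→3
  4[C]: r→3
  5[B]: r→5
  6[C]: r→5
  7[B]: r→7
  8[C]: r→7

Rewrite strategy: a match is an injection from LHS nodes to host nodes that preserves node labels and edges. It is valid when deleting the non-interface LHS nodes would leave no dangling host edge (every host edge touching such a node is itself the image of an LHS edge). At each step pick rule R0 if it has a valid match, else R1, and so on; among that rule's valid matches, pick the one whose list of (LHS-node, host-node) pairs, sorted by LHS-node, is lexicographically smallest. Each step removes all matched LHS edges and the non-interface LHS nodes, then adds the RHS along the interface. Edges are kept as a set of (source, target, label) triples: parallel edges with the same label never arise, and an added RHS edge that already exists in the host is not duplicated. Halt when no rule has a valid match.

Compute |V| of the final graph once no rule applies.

start.  V:9 E:6  edges: 3-r->3 4-r->3 5-r->5 6-r->5 7-r->7 8-r->7
1. fire R0 via {0↦1, 1↦3, 2↦4}  →  V:7 E:4  edges: 5-r->5 6-r->5 7-r->7 8-r->7
2. fire R0 via {0↦1, 1↦5, 2↦6}  →  V:5 E:2  edges: 7-r->7 8-r->7
3. fire R0 via {0↦1, 1↦7, 2↦8}  →  V:3 E:0  edges: ∅
halt: no rule applies after step 3
NF nodes: {0:B, 1:C, 2:B}

Answer: 3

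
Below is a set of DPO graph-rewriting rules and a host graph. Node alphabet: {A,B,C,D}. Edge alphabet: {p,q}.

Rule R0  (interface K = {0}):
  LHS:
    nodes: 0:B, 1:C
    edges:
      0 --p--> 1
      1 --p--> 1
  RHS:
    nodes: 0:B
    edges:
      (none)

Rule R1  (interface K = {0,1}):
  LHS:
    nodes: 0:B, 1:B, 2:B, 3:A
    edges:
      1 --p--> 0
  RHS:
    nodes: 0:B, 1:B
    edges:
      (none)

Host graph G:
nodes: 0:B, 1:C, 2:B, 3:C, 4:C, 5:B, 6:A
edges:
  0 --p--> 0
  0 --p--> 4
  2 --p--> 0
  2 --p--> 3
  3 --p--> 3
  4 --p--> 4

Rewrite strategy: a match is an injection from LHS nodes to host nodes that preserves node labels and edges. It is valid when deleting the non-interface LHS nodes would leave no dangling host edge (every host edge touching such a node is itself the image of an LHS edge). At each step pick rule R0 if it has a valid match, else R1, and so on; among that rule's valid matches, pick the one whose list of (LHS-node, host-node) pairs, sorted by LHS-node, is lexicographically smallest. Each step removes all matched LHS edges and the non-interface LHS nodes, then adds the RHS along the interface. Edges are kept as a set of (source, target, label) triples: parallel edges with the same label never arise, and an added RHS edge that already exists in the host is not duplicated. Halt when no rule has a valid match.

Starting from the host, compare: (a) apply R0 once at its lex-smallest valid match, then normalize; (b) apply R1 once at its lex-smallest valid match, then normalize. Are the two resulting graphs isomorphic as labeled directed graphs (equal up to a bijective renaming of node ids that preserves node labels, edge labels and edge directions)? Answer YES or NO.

Answer: YES

Rewrite trace:
branch R0-first: apply at {0↦0, 1↦4} → |E|=4, then 2 more step(s) → NF |V|=3 |E|=1 V={0:B, 1:C, 2:B} E=0-p->0
branch R1-first: apply at {0↦0, 1↦2, 2↦5, 3↦6} → |E|=5, then 2 more step(s) → NF |V|=3 |E|=1 V={0:B, 1:C, 2:B} E=0-p->0
graphs isomorphic (equal up to label-preserving node renaming)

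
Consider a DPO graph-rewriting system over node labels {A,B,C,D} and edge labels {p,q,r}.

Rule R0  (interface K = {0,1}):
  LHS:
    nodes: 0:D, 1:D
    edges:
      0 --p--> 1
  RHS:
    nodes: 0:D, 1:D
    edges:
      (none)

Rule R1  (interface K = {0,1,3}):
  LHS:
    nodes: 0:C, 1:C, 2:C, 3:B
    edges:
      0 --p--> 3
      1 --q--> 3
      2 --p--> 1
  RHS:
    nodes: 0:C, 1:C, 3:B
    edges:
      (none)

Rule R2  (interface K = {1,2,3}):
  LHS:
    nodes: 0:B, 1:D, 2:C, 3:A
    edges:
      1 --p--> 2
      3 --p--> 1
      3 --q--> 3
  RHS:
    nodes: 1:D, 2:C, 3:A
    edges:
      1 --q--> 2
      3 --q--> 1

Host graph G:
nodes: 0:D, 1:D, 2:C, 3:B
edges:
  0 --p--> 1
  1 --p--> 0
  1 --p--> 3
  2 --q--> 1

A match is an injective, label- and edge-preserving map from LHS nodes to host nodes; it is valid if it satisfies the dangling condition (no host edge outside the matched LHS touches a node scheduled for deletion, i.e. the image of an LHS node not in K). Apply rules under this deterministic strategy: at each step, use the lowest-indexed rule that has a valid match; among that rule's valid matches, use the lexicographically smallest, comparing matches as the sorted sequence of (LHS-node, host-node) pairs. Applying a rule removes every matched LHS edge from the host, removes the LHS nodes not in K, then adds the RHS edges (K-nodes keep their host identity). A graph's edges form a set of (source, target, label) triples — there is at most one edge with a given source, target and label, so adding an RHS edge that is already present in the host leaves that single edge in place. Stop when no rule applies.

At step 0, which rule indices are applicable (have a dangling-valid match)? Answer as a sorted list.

R0: 2 valid matches — {0↦0, 1↦1}, {0↦1, 1↦0}
R1: no valid match — LHS pattern not found
R2: no valid match — LHS pattern not found

Answer: [R0]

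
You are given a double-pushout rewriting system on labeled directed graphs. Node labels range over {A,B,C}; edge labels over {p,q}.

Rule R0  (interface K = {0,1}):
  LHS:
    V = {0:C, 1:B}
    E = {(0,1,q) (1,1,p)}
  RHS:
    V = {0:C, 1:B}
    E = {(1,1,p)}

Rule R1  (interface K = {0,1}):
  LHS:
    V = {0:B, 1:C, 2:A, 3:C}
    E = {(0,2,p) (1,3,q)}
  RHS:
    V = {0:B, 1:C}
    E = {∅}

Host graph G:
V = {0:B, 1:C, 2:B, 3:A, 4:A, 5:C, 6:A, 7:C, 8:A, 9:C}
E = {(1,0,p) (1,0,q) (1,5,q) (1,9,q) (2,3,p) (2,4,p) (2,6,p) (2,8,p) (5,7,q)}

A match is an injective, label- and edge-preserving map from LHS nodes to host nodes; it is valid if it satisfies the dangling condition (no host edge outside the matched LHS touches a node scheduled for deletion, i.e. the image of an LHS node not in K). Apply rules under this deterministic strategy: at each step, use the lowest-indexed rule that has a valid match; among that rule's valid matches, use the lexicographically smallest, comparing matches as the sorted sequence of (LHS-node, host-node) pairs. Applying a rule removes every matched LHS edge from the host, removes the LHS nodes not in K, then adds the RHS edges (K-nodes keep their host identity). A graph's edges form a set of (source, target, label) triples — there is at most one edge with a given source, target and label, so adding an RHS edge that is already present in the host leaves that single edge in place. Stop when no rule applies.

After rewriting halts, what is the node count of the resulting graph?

initial: |V|=10 |E|=9  E = 1-p->0 1-q->0 1-q->5 1-q->9 2-p->3 2-p->4 2-p->6 2-p->8 5-q->7
step 1: apply R1 at {0↦2, 1↦1, 2↦3, 3↦9}  → |V|=8 |E|=7  E = 1-p->0 1-q->0 1-q->5 2-p->4 2-p->6 2-p->8 5-q->7
step 2: apply R1 at {0↦2, 1↦5, 2↦4, 3↦7}  → |V|=6 |E|=5  E = 1-p->0 1-q->0 1-q->5 2-p->6 2-p->8
step 3: apply R1 at {0↦2, 1↦1, 2↦6, 3↦5}  → |V|=4 |E|=3  E = 1-p->0 1-q->0 2-p->8
normal form: no rule applies after step 3
NF nodes: {0:B, 1:C, 2:B, 8:A}

Answer: 4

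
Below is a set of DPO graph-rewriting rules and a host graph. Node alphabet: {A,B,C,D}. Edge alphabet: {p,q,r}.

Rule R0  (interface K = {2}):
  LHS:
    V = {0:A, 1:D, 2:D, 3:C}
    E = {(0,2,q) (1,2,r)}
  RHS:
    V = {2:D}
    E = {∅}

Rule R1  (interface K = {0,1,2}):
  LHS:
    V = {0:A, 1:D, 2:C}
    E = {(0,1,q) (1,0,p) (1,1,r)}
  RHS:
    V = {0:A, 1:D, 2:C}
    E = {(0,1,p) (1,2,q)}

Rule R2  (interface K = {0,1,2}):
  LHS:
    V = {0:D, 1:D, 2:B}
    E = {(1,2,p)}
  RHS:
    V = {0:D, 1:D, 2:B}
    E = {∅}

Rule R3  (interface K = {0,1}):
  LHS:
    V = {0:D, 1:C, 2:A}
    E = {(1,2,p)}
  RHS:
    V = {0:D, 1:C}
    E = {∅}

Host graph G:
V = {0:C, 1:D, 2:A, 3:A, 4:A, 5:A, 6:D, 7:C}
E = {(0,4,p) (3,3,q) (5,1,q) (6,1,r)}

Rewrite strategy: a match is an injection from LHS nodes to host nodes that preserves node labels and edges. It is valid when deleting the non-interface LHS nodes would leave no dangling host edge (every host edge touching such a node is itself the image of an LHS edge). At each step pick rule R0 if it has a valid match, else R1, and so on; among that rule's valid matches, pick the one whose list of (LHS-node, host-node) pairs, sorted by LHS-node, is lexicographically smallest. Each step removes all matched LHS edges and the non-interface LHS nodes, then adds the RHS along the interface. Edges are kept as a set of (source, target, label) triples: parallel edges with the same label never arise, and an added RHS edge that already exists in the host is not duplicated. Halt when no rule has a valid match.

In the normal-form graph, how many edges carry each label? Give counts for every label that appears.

Answer: q:1

Steps:
initial: |V|=8 |E|=4  E = 0-p->4 3-q->3 5-q->1 6-r->1
step 1: apply R0 at {0↦5, 1↦6, 2↦1, 3↦7}  → |V|=5 |E|=2  E = 0-p->4 3-q->3
step 2: apply R3 at {0↦1, 1↦0, 2↦4}  → |V|=4 |E|=1  E = 3-q->3
normal form: no rule applies after step 2
NF edges: [(3, 3, 'q')]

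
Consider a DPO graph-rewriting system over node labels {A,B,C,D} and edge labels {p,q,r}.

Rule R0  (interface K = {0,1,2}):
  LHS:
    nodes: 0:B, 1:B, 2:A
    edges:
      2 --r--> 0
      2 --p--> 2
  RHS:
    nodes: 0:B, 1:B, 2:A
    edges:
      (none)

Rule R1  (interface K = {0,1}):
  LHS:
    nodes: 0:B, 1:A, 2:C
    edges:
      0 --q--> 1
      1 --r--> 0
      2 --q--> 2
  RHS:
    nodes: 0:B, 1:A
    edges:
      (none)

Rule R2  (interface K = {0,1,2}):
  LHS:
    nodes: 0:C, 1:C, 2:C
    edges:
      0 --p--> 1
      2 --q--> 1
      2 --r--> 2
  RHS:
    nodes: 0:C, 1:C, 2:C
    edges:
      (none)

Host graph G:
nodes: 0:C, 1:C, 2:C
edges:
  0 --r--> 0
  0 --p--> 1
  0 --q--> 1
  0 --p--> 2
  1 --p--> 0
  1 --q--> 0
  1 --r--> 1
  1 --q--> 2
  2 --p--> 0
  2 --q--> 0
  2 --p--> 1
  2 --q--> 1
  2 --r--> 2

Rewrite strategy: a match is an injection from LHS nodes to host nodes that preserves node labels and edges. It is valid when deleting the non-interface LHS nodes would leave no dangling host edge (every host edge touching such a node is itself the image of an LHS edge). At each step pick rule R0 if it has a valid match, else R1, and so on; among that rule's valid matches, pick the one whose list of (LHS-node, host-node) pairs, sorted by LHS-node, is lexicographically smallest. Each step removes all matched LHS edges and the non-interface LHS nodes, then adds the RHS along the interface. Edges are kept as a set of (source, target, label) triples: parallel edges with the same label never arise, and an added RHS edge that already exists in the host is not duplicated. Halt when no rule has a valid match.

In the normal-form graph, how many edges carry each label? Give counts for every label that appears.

Answer: p:2 q:2

Derivation:
start.  V:3 E:13  edges: 0-r->0 0-p->1 0-q->1 0-p->2 1-p->0 1-q->0 1-r->1 1-q->2 2-p->0 2-q->0 2-p->1 2-q->1 2-r->2
1. fire R2 via {0↦0, 1↦1, 2↦2}  →  V:3 E:10  edges: 0-r->0 0-q->1 0-p->2 1-p->0 1-q->0 1-r->1 1-q->2 2-p->0 2-q->0 2-p->1
2. fire R2 via {0↦0, 1↦2, 2↦1}  →  V:3 E:7  edges: 0-r->0 0-q->1 1-p->0 1-q->0 2-p->0 2-q->0 2-p->1
3. fire R2 via {0↦2, 1↦1, 2↦0}  →  V:3 E:4  edges: 1-p->0 1-q->0 2-p->0 2-q->0
halt: no rule applies after step 3
NF edges: [(1, 0, 'p'), (1, 0, 'q'), (2, 0, 'p'), (2, 0, 'q')]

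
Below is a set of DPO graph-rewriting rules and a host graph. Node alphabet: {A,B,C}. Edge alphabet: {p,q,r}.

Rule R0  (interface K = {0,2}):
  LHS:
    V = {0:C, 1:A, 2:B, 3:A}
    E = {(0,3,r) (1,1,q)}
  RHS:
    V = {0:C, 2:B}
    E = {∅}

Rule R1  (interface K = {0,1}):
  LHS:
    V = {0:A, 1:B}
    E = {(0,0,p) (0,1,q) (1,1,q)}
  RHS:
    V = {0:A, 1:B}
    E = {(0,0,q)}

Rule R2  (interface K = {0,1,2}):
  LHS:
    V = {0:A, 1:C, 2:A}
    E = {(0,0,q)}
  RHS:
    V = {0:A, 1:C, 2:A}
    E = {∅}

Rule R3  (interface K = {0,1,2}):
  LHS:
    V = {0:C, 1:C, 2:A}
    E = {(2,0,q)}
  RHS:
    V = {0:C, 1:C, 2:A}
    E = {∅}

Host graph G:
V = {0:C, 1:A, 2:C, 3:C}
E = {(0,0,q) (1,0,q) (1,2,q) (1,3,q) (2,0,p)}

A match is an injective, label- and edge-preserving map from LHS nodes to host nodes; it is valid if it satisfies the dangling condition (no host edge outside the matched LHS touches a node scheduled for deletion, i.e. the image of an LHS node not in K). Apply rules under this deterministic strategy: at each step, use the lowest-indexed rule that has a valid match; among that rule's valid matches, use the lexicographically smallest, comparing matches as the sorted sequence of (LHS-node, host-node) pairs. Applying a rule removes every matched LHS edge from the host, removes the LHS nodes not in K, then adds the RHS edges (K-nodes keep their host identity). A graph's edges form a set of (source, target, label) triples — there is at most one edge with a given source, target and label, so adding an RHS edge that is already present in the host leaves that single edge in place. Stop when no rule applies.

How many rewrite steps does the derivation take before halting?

Answer: 3

Steps:
[0] host  ⇒  4 nodes, 5 edges  {0-q->0 1-q->0 1-q->2 1-q->3 2-p->0}
[1] R3 @ {0↦0, 1↦2, 2↦1}  ⇒  4 nodes, 4 edges  {0-q->0 1-q->2 1-q->3 2-p->0}
[2] R3 @ {0↦2, 1↦0, 2↦1}  ⇒  4 nodes, 3 edges  {0-q->0 1-q->3 2-p->0}
[3] R3 @ {0↦3, 1↦0, 2↦1}  ⇒  4 nodes, 2 edges  {0-q->0 2-p->0}
final graph: no rule applies after step 3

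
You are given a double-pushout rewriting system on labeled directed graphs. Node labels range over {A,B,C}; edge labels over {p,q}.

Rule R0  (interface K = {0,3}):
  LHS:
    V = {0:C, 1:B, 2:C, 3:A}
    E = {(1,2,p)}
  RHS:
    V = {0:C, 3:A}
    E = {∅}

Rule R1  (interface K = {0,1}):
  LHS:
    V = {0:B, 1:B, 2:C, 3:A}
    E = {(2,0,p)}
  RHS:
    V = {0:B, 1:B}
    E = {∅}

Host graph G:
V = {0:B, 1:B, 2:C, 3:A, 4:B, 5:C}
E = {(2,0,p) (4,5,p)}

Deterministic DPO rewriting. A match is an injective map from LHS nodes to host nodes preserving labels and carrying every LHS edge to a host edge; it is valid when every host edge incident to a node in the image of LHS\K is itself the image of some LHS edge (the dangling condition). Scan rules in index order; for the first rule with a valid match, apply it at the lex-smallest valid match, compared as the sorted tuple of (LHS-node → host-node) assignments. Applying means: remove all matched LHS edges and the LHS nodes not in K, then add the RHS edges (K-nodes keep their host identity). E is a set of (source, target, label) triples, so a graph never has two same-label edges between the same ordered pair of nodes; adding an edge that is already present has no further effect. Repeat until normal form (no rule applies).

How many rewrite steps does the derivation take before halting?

start.  V:6 E:2  edges: 2-p->0 4-p->5
1. fire R0 via {0↦2, 1↦4, 2↦5, 3↦3}  →  V:4 E:1  edges: 2-p->0
2. fire R1 via {0↦0, 1↦1, 2↦2, 3↦3}  →  V:2 E:0  edges: ∅
final graph: no rule applies after step 2

Answer: 2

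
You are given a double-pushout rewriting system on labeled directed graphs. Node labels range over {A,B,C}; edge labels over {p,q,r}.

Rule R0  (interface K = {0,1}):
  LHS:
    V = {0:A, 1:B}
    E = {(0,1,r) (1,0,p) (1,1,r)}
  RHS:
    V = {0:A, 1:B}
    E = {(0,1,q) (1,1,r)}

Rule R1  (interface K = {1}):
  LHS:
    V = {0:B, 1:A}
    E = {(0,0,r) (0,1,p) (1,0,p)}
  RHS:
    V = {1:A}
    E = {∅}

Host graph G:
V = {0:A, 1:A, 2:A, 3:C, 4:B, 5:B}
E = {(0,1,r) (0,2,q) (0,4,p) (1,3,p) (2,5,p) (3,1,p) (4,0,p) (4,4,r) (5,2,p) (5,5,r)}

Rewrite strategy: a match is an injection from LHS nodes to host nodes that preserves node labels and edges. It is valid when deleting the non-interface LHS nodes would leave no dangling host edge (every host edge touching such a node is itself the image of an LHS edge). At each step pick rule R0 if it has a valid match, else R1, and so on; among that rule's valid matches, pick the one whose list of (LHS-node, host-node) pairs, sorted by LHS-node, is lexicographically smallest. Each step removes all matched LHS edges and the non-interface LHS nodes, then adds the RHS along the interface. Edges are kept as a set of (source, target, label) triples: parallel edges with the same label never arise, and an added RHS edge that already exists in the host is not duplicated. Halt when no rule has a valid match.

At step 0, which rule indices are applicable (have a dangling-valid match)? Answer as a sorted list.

R0: no valid match — LHS pattern not found
R1: 2 valid matches — {0↦4, 1↦0}, {0↦5, 1↦2}

Answer: [R1]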